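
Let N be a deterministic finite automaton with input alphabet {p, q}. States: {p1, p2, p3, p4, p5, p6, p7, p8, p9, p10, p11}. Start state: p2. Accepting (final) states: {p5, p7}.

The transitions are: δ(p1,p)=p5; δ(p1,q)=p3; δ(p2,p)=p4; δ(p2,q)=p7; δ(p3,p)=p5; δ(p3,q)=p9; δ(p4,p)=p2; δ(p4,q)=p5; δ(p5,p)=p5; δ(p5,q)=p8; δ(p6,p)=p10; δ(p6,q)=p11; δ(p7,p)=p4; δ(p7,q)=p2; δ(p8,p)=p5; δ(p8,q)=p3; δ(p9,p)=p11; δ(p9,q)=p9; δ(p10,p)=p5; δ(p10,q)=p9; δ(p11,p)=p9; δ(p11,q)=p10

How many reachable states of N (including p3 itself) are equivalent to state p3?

First remove the unreachable states {p1,p6}; 9 states remain.
Initial partition by acceptance: {p5,p7} | {p2,p3,p4,p8,p9,p10,p11}.
Split {p5,p7} by δ(·,p) → {p5} and {p7}.
Refine {p2,p3,p4,p8,p9,p10,p11} on symbol p: members go to different blocks, giving {p2,p4,p9,p11} and {p3,p8,p10}.
Split {p2,p4,p9,p11} by δ(·,q) → {p2} and {p4} and {p9} and {p11}.
Refine {p3,p8,p10} on symbol q: members go to different blocks, giving {p3,p10} and {p8}.
No further refinement is possible. Final partition (8 blocks): {p5} | {p2} | {p7} | {p3,p10} | {p4} | {p9} | {p11} | {p8}.
The equivalence class containing p3 is {p3,p10}, of size 2.

2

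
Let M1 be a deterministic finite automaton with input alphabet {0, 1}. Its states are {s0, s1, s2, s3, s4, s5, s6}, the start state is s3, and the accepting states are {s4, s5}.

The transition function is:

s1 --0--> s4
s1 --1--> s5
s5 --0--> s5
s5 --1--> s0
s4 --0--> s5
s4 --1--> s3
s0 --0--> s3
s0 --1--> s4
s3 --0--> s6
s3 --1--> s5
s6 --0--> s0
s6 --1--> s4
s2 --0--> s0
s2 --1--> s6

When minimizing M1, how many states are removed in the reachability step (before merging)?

BFS from s3 reaches {s0, s3, s4, s5, s6}; the 2 state(s) s1, s2 are never visited.

2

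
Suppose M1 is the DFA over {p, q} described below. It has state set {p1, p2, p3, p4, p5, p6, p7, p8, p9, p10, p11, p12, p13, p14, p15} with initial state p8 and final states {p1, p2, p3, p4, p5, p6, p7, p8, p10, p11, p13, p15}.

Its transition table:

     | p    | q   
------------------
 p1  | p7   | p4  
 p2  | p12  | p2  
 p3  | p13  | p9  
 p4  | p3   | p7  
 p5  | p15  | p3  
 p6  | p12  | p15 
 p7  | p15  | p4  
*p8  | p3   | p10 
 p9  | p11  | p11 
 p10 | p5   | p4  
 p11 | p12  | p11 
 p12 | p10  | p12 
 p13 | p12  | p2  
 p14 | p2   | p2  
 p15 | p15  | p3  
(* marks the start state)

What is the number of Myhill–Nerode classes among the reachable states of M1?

Reachable states from the start: {p2,p3,p4,p5,p7,p8,p9,p10,p11,p12,p13,p15}. Unreachable: {p1,p6,p14} — drop them.
Initial partition by acceptance: {p2,p3,p4,p5,p7,p8,p10,p11,p13,p15} | {p9,p12}.
Split {p2,p3,p4,p5,p7,p8,p10,p11,p13,p15} by δ(·,p) → {p3,p4,p5,p7,p8,p10,p15} and {p2,p11,p13}.
On input p, block {p3,p4,p5,p7,p8,p10,p15} splits into {p4,p5,p7,p8,p10,p15} and {p3}.
Split {p4,p5,p7,p8,p10,p15} by δ(·,p) → {p5,p7,p10,p15} and {p4,p8}.
Split {p5,p7,p10,p15} by δ(·,q) → {p5,p15} and {p7,p10}.
Split {p9,p12} by δ(·,p) → {p9} and {p12}.
Stable partition: {p5,p15} | {p9} | {p2,p11,p13} | {p3} | {p4,p8} | {p7,p10} | {p12} — 7 equivalence classes.

7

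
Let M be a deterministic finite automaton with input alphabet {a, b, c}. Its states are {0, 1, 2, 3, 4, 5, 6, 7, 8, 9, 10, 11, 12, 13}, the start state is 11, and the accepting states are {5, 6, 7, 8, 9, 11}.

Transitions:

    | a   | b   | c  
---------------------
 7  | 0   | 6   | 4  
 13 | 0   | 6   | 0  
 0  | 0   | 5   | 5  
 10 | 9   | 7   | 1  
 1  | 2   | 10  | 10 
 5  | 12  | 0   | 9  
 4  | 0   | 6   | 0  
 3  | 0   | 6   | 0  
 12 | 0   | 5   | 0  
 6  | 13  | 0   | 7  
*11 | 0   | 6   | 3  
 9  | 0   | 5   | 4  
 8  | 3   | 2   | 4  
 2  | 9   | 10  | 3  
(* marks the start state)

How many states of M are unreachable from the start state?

BFS from 11 reaches {0, 3, 4, 5, 6, 7, 9, 11, 12, 13}; the 4 state(s) 1, 2, 8, 10 are never visited.

4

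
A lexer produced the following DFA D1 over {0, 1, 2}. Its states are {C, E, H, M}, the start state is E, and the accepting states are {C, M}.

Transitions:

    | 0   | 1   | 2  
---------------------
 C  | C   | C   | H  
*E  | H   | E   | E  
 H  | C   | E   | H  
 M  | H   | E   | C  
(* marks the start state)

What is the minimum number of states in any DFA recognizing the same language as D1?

Reachable states from the start: {C,E,H}. Unreachable: {M} — drop them.
Start with accepting vs non-accepting: {C} | {E,H}.
Refine {E,H} on symbol 0: members go to different blocks, giving {H} and {E}.
No further refinement is possible. Final partition (3 blocks): {C} | {H} | {E}.

3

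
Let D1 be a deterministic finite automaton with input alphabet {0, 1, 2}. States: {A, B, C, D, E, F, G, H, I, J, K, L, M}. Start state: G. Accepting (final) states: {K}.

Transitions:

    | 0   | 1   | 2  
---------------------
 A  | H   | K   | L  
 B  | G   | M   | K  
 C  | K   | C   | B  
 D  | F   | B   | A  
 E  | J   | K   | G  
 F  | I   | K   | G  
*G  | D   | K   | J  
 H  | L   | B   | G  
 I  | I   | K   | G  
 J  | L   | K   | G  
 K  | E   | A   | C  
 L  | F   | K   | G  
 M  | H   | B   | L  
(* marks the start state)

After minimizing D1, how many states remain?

7

Initial partition by acceptance: {K} | {A,B,C,D,E,F,G,H,I,J,L,M}.
Refine {A,B,C,D,E,F,G,H,I,J,L,M} on symbol 0: members go to different blocks, giving {A,B,D,E,F,G,H,I,J,L,M} and {C}.
Split {A,B,D,E,F,G,H,I,J,L,M} by δ(·,1) → {A,E,F,G,I,J,L} and {B,D,H,M}.
Split {A,E,F,G,I,J,L} by δ(·,0) → {E,F,I,J,L} and {A,G}.
Refine {B,D,H,M} on symbol 0: members go to different blocks, giving {D,H} and {B} and {M}.
The partition is now stable with 7 blocks: {K} | {E,F,I,J,L} | {C} | {D,H} | {A,G} | {B} | {M}.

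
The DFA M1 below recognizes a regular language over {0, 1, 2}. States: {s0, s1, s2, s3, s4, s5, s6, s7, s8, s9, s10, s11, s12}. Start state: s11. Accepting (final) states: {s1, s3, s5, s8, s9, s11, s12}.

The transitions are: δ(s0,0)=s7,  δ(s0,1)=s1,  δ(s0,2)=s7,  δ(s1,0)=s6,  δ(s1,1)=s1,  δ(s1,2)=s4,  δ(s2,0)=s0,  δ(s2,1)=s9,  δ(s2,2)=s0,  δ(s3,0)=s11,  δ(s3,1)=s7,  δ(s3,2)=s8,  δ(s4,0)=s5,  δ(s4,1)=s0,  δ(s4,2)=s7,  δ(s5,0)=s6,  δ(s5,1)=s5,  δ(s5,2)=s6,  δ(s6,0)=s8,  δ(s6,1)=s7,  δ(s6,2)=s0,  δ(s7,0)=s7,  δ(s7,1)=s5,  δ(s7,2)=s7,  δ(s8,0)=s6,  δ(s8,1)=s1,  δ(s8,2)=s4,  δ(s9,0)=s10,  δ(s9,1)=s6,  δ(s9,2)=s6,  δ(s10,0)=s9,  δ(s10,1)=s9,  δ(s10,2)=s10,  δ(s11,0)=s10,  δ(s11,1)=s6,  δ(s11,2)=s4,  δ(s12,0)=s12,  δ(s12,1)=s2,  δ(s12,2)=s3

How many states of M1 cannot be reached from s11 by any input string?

3

Starting at s11 and following transitions, the reachable set is {s0, s1, s4, s5, s6, s7, s8, s9, s10, s11}. That leaves s2, s3, s12 unreachable — 3 in total.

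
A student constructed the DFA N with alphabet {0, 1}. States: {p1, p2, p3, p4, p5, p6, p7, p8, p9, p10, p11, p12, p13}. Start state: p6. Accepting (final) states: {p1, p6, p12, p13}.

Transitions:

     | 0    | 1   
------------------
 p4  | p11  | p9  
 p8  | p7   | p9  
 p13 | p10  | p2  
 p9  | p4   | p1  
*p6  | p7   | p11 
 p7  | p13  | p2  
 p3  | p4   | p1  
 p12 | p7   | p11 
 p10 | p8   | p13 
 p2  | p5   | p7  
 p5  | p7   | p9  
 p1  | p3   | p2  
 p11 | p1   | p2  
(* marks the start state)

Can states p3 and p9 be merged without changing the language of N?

Yes

First remove the unreachable states {p12}; 12 states remain.
Start with accepting vs non-accepting: {p1,p6,p13} | {p2,p3,p4,p5,p7,p8,p9,p10,p11}.
Refine {p2,p3,p4,p5,p7,p8,p9,p10,p11} on symbol 0: members go to different blocks, giving {p2,p3,p4,p5,p8,p9,p10} and {p7,p11}.
Refine {p1,p6,p13} on symbol 0: members go to different blocks, giving {p1,p13} and {p6}.
Refine {p2,p3,p4,p5,p8,p9,p10} on symbol 0: members go to different blocks, giving {p2,p3,p9,p10} and {p4,p5,p8}.
On input 1, block {p2,p3,p9,p10} splits into {p3,p9,p10} and {p2}.
The partition is now stable with 6 blocks: {p1,p13} | {p3,p9,p10} | {p7,p11} | {p6} | {p4,p5,p8} | {p2}.
p3 and p9 lie in the same block of the stable partition, so they are equivalent — no string distinguishes them.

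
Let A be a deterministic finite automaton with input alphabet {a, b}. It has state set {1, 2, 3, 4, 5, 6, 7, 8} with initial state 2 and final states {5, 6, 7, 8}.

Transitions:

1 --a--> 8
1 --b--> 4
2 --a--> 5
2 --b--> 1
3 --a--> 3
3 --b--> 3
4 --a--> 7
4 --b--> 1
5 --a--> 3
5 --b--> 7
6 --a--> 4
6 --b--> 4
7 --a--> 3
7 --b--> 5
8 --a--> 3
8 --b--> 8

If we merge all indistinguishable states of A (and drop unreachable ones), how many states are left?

3

First remove the unreachable states {6}; 7 states remain.
Initial partition by acceptance: {5,7,8} | {1,2,3,4}.
Refine {1,2,3,4} on symbol a: members go to different blocks, giving {1,2,4} and {3}.
No further refinement is possible. Final partition (3 blocks): {5,7,8} | {1,2,4} | {3}.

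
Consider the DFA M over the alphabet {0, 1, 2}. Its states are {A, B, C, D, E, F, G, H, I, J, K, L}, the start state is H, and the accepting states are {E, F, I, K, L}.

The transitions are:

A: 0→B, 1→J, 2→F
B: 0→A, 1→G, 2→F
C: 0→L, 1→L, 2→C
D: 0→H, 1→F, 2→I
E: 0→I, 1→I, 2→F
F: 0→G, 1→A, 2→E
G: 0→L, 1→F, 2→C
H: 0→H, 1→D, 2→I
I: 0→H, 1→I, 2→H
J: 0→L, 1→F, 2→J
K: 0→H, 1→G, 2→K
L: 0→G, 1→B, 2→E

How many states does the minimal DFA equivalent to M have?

States {K} cannot be reached from the start state, so discard them.
Initial partition by acceptance: {E,F,I,L} | {A,B,C,D,G,H,J}.
On input 0, block {E,F,I,L} splits into {F,I,L} and {E}.
Refine {F,I,L} on symbol 1: members go to different blocks, giving {F,L} and {I}.
Refine {A,B,C,D,G,H,J} on symbol 0: members go to different blocks, giving {A,B,D,H} and {C,G,J}.
Split {A,B,D,H} by δ(·,1) → {A,B} and {D} and {H}.
No further refinement is possible. Final partition (7 blocks): {F,L} | {A,B} | {E} | {I} | {C,G,J} | {D} | {H}.

7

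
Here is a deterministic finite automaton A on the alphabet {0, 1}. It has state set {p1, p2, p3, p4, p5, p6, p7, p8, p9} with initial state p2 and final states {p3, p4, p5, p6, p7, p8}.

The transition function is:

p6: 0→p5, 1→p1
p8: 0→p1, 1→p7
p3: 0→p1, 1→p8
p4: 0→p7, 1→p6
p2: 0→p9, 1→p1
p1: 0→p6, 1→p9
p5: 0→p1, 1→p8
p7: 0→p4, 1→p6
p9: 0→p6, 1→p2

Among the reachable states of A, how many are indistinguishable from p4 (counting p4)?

2

Reachable states from the start: {p1,p2,p4,p5,p6,p7,p8,p9}. Unreachable: {p3} — drop them.
P0 = {p4,p5,p6,p7,p8} | {p1,p2,p9}.
Refine {p4,p5,p6,p7,p8} on symbol 0: members go to different blocks, giving {p4,p6,p7} and {p5,p8}.
Split {p4,p6,p7} by δ(·,0) → {p4,p7} and {p6}.
Refine {p1,p2,p9} on symbol 0: members go to different blocks, giving {p1,p9} and {p2}.
Split {p1,p9} by δ(·,1) → {p1} and {p9}.
Split {p5,p8} by δ(·,1) → {p5} and {p8}.
No further refinement is possible. Final partition (7 blocks): {p4,p7} | {p1} | {p5} | {p6} | {p2} | {p9} | {p8}.
The equivalence class containing p4 is {p4,p7}, of size 2.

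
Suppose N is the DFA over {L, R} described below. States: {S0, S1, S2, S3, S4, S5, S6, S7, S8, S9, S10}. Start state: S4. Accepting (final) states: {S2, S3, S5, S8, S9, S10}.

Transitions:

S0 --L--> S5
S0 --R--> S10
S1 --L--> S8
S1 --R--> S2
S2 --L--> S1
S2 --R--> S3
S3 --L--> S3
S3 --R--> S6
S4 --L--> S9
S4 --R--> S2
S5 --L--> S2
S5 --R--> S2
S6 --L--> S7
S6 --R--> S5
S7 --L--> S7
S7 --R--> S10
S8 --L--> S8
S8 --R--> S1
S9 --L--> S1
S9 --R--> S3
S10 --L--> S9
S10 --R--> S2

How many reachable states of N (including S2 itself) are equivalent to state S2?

2

First remove the unreachable states {S0}; 10 states remain.
Initial partition by acceptance: {S2,S3,S5,S8,S9,S10} | {S1,S4,S6,S7}.
On input L, block {S2,S3,S5,S8,S9,S10} splits into {S3,S5,S8,S10} and {S2,S9}.
Split {S3,S5,S8,S10} by δ(·,L) → {S3,S8} and {S5,S10}.
Refine {S1,S4,S6,S7} on symbol L: members go to different blocks, giving {S6,S7} and {S1} and {S4}.
On input R, block {S3,S8} splits into {S3} and {S8}.
Stable partition: {S3} | {S6,S7} | {S2,S9} | {S5,S10} | {S1} | {S4} | {S8} — 7 equivalence classes.
The equivalence class containing S2 is {S2,S9}, of size 2.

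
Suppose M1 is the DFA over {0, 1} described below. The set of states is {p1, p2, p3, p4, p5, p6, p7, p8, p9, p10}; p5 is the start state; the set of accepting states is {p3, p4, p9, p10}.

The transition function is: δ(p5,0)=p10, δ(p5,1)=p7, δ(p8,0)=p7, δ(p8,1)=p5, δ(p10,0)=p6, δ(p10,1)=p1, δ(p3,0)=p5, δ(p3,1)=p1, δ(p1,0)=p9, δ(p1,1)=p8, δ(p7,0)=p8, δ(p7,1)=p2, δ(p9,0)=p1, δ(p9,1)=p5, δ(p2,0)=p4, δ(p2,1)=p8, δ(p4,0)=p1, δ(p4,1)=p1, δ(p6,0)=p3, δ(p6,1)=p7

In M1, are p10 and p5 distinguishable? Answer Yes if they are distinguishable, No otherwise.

Yes

Initial partition by acceptance: {p3,p4,p9,p10} | {p1,p2,p5,p6,p7,p8}.
Split {p1,p2,p5,p6,p7,p8} by δ(·,0) → {p1,p2,p5,p6} and {p7,p8}.
No further refinement is possible. Final partition (3 blocks): {p3,p4,p9,p10} | {p1,p2,p5,p6} | {p7,p8}.
p10 and p5 end up in different blocks, so they are distinguishable. For instance, the string 'ε' is accepted from only p10.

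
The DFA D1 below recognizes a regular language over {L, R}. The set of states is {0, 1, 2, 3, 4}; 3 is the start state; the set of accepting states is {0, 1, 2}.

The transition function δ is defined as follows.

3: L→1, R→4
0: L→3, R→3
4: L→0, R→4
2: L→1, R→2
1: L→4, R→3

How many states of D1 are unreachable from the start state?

BFS from 3 reaches {0, 1, 3, 4}; the 1 state(s) 2 are never visited.

1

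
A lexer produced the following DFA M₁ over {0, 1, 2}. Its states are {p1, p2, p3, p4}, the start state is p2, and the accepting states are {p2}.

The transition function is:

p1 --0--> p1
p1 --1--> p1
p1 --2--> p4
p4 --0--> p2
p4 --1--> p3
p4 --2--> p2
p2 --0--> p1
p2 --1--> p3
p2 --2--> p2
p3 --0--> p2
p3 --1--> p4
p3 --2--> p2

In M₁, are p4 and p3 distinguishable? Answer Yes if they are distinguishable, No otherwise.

No

All states are reachable from the start state.
P0 = {p2} | {p1,p3,p4}.
On input 0, block {p1,p3,p4} splits into {p3,p4} and {p1}.
The partition is now stable with 3 blocks: {p2} | {p3,p4} | {p1}.
p4 and p3 lie in the same block of the stable partition, so they are equivalent — no string distinguishes them.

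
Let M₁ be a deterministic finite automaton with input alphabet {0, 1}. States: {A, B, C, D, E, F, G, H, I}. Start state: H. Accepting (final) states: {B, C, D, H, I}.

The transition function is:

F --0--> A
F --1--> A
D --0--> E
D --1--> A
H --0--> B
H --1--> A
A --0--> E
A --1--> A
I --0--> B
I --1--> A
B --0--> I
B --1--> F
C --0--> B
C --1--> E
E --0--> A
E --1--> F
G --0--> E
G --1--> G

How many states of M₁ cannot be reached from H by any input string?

BFS from H reaches {A, B, E, F, H, I}; the 3 state(s) C, D, G are never visited.

3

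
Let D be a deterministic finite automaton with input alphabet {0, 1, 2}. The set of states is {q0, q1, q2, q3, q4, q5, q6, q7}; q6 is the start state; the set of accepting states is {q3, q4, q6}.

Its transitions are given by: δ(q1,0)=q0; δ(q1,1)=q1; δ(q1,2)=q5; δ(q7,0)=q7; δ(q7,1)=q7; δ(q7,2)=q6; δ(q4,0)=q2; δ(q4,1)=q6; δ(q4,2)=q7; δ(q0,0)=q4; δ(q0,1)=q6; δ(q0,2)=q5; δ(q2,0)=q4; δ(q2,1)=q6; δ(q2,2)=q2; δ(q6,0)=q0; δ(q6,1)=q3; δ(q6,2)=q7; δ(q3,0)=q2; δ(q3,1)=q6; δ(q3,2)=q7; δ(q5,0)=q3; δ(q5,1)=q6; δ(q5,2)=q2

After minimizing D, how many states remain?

3

States {q1} cannot be reached from the start state, so discard them.
Initial partition by acceptance: {q3,q4,q6} | {q0,q2,q5,q7}.
Split {q0,q2,q5,q7} by δ(·,0) → {q0,q2,q5} and {q7}.
The partition is now stable with 3 blocks: {q3,q4,q6} | {q0,q2,q5} | {q7}.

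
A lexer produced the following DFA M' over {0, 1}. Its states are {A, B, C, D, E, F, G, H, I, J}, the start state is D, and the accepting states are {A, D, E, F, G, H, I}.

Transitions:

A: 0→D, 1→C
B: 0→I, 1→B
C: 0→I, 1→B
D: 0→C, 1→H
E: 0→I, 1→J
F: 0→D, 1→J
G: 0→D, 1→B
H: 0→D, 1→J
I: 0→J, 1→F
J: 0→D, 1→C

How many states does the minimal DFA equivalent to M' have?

3

Reachable states from the start: {B,C,D,F,H,I,J}. Unreachable: {A,E,G} — drop them.
P0 = {D,F,H,I} | {B,C,J}.
On input 0, block {D,F,H,I} splits into {D,I} and {F,H}.
Stable partition: {D,I} | {B,C,J} | {F,H} — 3 equivalence classes.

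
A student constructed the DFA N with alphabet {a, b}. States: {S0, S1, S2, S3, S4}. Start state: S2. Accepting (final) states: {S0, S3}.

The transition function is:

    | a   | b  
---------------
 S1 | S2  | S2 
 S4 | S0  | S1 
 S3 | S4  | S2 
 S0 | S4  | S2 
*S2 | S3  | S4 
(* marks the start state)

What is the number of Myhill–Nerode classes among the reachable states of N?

All states are reachable from the start state.
Initial partition by acceptance: {S0,S3} | {S1,S2,S4}.
Split {S1,S2,S4} by δ(·,a) → {S2,S4} and {S1}.
Refine {S2,S4} on symbol b: members go to different blocks, giving {S2} and {S4}.
The partition is now stable with 4 blocks: {S0,S3} | {S2} | {S1} | {S4}.

4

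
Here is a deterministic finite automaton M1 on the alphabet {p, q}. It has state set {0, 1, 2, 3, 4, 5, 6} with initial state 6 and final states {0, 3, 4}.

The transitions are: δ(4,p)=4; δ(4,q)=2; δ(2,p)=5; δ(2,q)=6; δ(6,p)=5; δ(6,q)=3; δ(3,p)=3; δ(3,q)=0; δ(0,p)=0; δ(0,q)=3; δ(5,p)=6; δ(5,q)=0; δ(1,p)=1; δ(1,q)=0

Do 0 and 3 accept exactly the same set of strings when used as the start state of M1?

Yes

States {1,2,4} cannot be reached from the start state, so discard them.
Initial partition by acceptance: {0,3} | {5,6}.
The partition is now stable with 2 blocks: {0,3} | {5,6}.
0 and 3 lie in the same block of the stable partition, so they are equivalent — no string distinguishes them.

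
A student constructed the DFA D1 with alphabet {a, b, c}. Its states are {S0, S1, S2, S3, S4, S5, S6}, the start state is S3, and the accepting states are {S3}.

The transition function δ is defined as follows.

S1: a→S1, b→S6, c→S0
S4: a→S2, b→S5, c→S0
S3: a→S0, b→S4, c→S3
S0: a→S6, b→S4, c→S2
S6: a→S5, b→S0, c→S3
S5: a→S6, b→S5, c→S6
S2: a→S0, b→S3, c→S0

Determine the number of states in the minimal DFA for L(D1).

Reachable states from the start: {S0,S2,S3,S4,S5,S6}. Unreachable: {S1} — drop them.
Initial partition by acceptance: {S3} | {S0,S2,S4,S5,S6}.
Split {S0,S2,S4,S5,S6} by δ(·,b) → {S0,S4,S5,S6} and {S2}.
On input a, block {S0,S4,S5,S6} splits into {S0,S5,S6} and {S4}.
On input b, block {S0,S5,S6} splits into {S5,S6} and {S0}.
Refine {S5,S6} on symbol b: members go to different blocks, giving {S5} and {S6}.
The partition is now stable with 6 blocks: {S3} | {S5} | {S2} | {S4} | {S0} | {S6}.

6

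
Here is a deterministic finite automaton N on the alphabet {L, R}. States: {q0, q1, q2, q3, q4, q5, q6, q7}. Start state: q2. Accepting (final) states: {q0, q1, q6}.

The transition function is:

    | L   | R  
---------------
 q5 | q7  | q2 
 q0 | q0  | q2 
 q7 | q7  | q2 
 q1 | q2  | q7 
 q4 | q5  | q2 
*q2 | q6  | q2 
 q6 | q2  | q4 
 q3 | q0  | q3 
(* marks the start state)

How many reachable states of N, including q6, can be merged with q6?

Reachable states from the start: {q2,q4,q5,q6,q7}. Unreachable: {q0,q1,q3} — drop them.
P0 = {q6} | {q2,q4,q5,q7}.
Split {q2,q4,q5,q7} by δ(·,L) → {q4,q5,q7} and {q2}.
No further refinement is possible. Final partition (3 blocks): {q6} | {q4,q5,q7} | {q2}.
The equivalence class containing q6 is {q6}, of size 1.

1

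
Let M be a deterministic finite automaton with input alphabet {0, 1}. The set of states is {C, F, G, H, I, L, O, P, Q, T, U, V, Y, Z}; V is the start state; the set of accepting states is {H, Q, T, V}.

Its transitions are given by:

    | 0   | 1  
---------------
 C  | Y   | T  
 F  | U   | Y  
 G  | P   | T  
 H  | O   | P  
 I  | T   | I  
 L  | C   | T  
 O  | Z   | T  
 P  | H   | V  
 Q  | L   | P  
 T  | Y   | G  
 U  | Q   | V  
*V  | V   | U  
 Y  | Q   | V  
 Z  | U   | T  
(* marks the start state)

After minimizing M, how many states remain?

First remove the unreachable states {F,I}; 12 states remain.
P0 = {H,Q,T,V} | {C,G,L,O,P,U,Y,Z}.
On input 0, block {H,Q,T,V} splits into {H,Q,T} and {V}.
Split {C,G,L,O,P,U,Y,Z} by δ(·,0) → {C,G,L,O,Z} and {P,U,Y}.
Split {H,Q,T} by δ(·,0) → {H,Q} and {T}.
Refine {C,G,L,O,Z} on symbol 0: members go to different blocks, giving {C,G,Z} and {L,O}.
No further refinement is possible. Final partition (6 blocks): {H,Q} | {C,G,Z} | {V} | {P,U,Y} | {T} | {L,O}.

6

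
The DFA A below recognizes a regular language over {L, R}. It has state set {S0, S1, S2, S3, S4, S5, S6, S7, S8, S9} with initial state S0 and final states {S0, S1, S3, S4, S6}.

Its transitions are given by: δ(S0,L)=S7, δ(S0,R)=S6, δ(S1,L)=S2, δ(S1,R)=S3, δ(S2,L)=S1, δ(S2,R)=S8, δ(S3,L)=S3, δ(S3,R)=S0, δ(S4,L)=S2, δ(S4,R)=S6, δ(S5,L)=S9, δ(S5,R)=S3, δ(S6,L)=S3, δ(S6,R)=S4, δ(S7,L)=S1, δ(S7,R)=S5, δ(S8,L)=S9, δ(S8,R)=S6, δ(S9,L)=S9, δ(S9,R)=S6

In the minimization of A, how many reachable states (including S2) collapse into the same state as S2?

Start with accepting vs non-accepting: {S0,S1,S3,S4,S6} | {S2,S5,S7,S8,S9}.
Refine {S0,S1,S3,S4,S6} on symbol L: members go to different blocks, giving {S0,S1,S4} and {S3,S6}.
On input L, block {S2,S5,S7,S8,S9} splits into {S5,S8,S9} and {S2,S7}.
Stable partition: {S0,S1,S4} | {S5,S8,S9} | {S3,S6} | {S2,S7} — 4 equivalence classes.
State S2 belongs to the block {S2,S7}, which has 2 states.

2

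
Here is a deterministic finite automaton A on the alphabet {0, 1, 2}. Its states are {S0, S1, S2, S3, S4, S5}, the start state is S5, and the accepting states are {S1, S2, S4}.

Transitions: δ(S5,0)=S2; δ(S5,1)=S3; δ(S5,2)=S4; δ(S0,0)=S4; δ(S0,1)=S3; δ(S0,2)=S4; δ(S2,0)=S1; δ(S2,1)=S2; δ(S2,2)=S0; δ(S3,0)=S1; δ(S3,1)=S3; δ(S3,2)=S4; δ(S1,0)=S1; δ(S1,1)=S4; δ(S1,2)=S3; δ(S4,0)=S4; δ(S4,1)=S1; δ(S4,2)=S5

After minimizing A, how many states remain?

All states are reachable from the start state.
P0 = {S1,S2,S4} | {S0,S3,S5}.
No further refinement is possible. Final partition (2 blocks): {S1,S2,S4} | {S0,S3,S5}.

2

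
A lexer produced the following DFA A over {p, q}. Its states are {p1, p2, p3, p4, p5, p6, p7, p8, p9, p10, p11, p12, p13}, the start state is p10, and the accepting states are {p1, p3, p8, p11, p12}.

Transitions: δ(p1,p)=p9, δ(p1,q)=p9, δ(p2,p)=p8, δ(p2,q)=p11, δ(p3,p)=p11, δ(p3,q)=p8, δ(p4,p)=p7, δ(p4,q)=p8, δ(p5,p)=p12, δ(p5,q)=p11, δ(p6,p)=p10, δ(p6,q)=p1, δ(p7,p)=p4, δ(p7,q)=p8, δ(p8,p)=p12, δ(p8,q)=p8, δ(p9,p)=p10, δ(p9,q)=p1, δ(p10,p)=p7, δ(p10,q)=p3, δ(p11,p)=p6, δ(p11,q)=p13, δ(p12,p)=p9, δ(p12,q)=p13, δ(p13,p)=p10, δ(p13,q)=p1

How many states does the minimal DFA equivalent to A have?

First remove the unreachable states {p2,p5}; 11 states remain.
P0 = {p1,p3,p8,p11,p12} | {p4,p6,p7,p9,p10,p13}.
On input p, block {p1,p3,p8,p11,p12} splits into {p1,p11,p12} and {p3,p8}.
Split {p4,p6,p7,p9,p10,p13} by δ(·,q) → {p4,p7,p10} and {p6,p9,p13}.
Stable partition: {p1,p11,p12} | {p4,p7,p10} | {p3,p8} | {p6,p9,p13} — 4 equivalence classes.

4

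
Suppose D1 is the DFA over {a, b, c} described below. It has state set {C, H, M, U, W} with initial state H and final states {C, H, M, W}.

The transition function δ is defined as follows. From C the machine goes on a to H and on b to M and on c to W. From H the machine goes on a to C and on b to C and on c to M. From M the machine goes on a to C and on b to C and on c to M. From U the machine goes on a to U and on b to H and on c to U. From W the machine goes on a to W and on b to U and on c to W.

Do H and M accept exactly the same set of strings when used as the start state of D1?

Yes

P0 = {C,H,M,W} | {U}.
On input b, block {C,H,M,W} splits into {C,H,M} and {W}.
On input c, block {C,H,M} splits into {H,M} and {C}.
The partition is now stable with 4 blocks: {H,M} | {U} | {W} | {C}.
H and M lie in the same block of the stable partition, so they are equivalent — no string distinguishes them.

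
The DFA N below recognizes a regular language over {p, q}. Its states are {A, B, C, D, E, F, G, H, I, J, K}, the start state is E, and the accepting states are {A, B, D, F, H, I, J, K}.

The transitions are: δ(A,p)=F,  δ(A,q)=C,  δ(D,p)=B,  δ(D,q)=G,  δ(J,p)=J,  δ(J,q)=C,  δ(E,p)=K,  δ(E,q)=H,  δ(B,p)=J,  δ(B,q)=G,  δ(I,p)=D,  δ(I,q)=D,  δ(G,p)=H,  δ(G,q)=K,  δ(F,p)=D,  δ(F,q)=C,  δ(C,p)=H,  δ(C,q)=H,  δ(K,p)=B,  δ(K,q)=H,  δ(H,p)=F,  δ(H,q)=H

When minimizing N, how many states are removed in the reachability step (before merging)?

No path from E leads to A, I; the other 9 states are all reachable.

2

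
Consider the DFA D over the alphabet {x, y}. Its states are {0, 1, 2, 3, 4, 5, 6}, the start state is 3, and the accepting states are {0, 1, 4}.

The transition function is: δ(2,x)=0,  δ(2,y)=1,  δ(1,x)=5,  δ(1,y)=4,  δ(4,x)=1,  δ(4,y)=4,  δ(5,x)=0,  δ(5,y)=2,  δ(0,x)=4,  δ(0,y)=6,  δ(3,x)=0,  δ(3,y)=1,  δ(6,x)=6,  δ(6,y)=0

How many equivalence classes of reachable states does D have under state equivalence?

6

Initial partition by acceptance: {0,1,4} | {2,3,5,6}.
Split {0,1,4} by δ(·,x) → {0,4} and {1}.
Refine {0,4} on symbol x: members go to different blocks, giving {0} and {4}.
Split {2,3,5,6} by δ(·,x) → {2,3,5} and {6}.
Split {2,3,5} by δ(·,y) → {2,3} and {5}.
The partition is now stable with 6 blocks: {0} | {2,3} | {1} | {4} | {6} | {5}.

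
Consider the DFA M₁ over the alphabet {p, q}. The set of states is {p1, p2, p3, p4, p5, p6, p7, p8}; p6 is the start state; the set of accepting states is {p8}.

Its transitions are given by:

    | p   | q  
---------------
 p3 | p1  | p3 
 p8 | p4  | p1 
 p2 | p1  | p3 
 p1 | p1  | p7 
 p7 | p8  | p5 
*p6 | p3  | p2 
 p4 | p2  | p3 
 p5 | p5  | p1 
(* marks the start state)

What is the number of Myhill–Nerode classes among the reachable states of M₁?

6

Start with accepting vs non-accepting: {p8} | {p1,p2,p3,p4,p5,p6,p7}.
On input p, block {p1,p2,p3,p4,p5,p6,p7} splits into {p1,p2,p3,p4,p5,p6} and {p7}.
Split {p1,p2,p3,p4,p5,p6} by δ(·,q) → {p2,p3,p4,p5,p6} and {p1}.
On input p, block {p2,p3,p4,p5,p6} splits into {p4,p5,p6} and {p2,p3}.
On input p, block {p4,p5,p6} splits into {p4,p6} and {p5}.
Stable partition: {p8} | {p4,p6} | {p7} | {p1} | {p2,p3} | {p5} — 6 equivalence classes.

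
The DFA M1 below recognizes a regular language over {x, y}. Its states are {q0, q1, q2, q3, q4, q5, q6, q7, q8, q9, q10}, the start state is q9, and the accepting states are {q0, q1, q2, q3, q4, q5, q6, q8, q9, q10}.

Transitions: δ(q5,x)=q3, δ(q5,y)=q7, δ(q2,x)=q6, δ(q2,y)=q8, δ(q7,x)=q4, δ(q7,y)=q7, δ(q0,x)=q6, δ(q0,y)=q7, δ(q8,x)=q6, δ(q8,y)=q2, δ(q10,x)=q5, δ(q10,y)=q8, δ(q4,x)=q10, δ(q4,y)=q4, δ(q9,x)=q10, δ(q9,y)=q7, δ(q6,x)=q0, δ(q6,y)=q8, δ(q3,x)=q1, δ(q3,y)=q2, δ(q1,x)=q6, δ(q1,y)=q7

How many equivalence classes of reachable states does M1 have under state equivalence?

4

P0 = {q0,q1,q2,q3,q4,q5,q6,q8,q9,q10} | {q7}.
Refine {q0,q1,q2,q3,q4,q5,q6,q8,q9,q10} on symbol y: members go to different blocks, giving {q2,q3,q4,q6,q8,q10} and {q0,q1,q5,q9}.
Split {q2,q3,q4,q6,q8,q10} by δ(·,x) → {q2,q4,q8} and {q3,q6,q10}.
The partition is now stable with 4 blocks: {q2,q4,q8} | {q7} | {q0,q1,q5,q9} | {q3,q6,q10}.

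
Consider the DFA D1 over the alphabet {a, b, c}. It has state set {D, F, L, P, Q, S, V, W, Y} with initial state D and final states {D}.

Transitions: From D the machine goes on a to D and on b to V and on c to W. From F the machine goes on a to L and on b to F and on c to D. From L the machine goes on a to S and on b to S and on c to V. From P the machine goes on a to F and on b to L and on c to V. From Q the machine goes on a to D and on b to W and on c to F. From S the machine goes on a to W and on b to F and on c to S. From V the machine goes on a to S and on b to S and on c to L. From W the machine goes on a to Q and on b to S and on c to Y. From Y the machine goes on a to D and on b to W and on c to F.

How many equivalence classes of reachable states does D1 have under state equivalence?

Reachable states from the start: {D,F,L,Q,S,V,W,Y}. Unreachable: {P} — drop them.
Start with accepting vs non-accepting: {D} | {F,L,Q,S,V,W,Y}.
Split {F,L,Q,S,V,W,Y} by δ(·,a) → {F,L,S,V,W} and {Q,Y}.
Refine {F,L,S,V,W} on symbol a: members go to different blocks, giving {F,L,S,V} and {W}.
Split {F,L,S,V} by δ(·,a) → {F,L,V} and {S}.
On input a, block {F,L,V} splits into {L,V} and {F}.
The partition is now stable with 6 blocks: {D} | {L,V} | {Q,Y} | {W} | {S} | {F}.

6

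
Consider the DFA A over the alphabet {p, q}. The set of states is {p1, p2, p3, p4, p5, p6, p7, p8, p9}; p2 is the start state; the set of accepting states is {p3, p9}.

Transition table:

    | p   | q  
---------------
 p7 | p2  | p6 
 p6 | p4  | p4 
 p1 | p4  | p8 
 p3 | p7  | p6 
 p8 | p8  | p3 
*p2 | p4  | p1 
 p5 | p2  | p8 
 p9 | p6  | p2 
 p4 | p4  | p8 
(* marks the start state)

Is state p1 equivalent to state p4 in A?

Yes

First remove the unreachable states {p5,p9}; 7 states remain.
Start with accepting vs non-accepting: {p3} | {p1,p2,p4,p6,p7,p8}.
On input q, block {p1,p2,p4,p6,p7,p8} splits into {p1,p2,p4,p6,p7} and {p8}.
Refine {p1,p2,p4,p6,p7} on symbol q: members go to different blocks, giving {p2,p6,p7} and {p1,p4}.
Split {p2,p6,p7} by δ(·,p) → {p2,p6} and {p7}.
No further refinement is possible. Final partition (5 blocks): {p3} | {p2,p6} | {p8} | {p1,p4} | {p7}.
p1 and p4 lie in the same block of the stable partition, so they are equivalent — no string distinguishes them.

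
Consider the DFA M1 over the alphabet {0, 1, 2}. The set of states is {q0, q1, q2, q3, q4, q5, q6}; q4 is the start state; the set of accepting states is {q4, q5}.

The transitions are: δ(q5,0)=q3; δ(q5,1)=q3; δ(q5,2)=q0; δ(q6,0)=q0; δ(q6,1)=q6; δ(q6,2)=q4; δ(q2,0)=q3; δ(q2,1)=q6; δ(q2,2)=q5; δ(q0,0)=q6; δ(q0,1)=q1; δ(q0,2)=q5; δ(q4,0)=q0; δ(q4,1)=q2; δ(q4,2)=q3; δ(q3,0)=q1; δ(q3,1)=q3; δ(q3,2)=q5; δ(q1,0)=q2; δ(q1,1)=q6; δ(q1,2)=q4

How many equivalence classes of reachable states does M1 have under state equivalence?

Initial partition by acceptance: {q4,q5} | {q0,q1,q2,q3,q6}.
Stable partition: {q4,q5} | {q0,q1,q2,q3,q6} — 2 equivalence classes.

2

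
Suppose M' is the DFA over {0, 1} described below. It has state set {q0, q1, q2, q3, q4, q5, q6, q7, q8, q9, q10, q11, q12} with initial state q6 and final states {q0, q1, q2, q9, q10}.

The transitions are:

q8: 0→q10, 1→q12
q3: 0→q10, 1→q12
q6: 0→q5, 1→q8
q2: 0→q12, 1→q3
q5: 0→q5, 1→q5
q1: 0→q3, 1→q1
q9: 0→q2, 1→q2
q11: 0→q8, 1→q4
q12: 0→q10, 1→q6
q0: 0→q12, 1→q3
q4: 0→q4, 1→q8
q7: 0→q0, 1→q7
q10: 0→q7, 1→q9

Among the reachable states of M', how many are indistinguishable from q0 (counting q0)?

2

Reachable states from the start: {q0,q2,q3,q5,q6,q7,q8,q9,q10,q12}. Unreachable: {q1,q4,q11} — drop them.
P0 = {q0,q2,q9,q10} | {q3,q5,q6,q7,q8,q12}.
On input 0, block {q0,q2,q9,q10} splits into {q0,q2,q10} and {q9}.
On input 1, block {q0,q2,q10} splits into {q0,q2} and {q10}.
On input 0, block {q3,q5,q6,q7,q8,q12} splits into {q3,q8,q12} and {q5,q6} and {q7}.
Split {q3,q8,q12} by δ(·,1) → {q3,q8} and {q12}.
Split {q5,q6} by δ(·,1) → {q5} and {q6}.
No further refinement is possible. Final partition (8 blocks): {q0,q2} | {q3,q8} | {q9} | {q10} | {q5} | {q7} | {q12} | {q6}.
The equivalence class containing q0 is {q0,q2}, of size 2.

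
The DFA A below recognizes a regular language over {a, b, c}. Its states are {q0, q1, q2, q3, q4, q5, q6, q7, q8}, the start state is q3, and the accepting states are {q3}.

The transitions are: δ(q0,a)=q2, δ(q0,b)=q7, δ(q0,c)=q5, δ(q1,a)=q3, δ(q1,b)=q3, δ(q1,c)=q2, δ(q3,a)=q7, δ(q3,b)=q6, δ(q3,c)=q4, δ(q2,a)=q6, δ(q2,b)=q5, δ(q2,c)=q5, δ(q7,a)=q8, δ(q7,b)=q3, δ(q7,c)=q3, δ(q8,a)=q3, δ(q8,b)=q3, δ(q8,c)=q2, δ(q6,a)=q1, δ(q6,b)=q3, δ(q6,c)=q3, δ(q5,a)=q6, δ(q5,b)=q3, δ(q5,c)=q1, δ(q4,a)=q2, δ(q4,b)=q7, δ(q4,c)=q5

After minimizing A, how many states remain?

First remove the unreachable states {q0}; 8 states remain.
Start with accepting vs non-accepting: {q3} | {q1,q2,q4,q5,q6,q7,q8}.
Split {q1,q2,q4,q5,q6,q7,q8} by δ(·,a) → {q2,q4,q5,q6,q7} and {q1,q8}.
Split {q2,q4,q5,q6,q7} by δ(·,a) → {q2,q4,q5} and {q6,q7}.
Split {q2,q4,q5} by δ(·,a) → {q2,q5} and {q4}.
Refine {q2,q5} on symbol b: members go to different blocks, giving {q2} and {q5}.
No further refinement is possible. Final partition (6 blocks): {q3} | {q2} | {q1,q8} | {q6,q7} | {q4} | {q5}.

6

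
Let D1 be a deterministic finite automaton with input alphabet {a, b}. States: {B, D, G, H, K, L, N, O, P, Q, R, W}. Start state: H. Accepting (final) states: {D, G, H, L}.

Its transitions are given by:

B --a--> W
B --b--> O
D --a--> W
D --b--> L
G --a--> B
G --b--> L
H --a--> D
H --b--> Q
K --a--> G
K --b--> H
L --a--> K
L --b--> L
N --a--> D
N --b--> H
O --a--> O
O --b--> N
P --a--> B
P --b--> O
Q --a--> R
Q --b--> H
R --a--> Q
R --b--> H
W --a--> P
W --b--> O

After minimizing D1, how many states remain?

Every state is reachable, so we keep all 12.
P0 = {D,G,H,L} | {B,K,N,O,P,Q,R,W}.
Split {D,G,H,L} by δ(·,a) → {D,G,L} and {H}.
Split {B,K,N,O,P,Q,R,W} by δ(·,a) → {B,O,P,Q,R,W} and {K,N}.
Split {D,G,L} by δ(·,a) → {D,G} and {L}.
On input b, block {B,O,P,Q,R,W} splits into {B,P,W} and {Q,R} and {O}.
No further refinement is possible. Final partition (7 blocks): {D,G} | {B,P,W} | {H} | {K,N} | {L} | {Q,R} | {O}.

7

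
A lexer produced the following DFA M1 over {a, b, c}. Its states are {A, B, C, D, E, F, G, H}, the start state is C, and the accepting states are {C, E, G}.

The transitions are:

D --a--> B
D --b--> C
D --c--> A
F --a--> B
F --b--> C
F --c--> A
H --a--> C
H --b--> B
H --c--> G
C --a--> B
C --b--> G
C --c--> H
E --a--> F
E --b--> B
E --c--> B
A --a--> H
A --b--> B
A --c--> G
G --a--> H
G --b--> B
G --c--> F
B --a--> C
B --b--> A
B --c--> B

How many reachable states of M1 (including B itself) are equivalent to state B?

States {D,E} cannot be reached from the start state, so discard them.
Initial partition by acceptance: {C,G} | {A,B,F,H}.
Split {C,G} by δ(·,b) → {C} and {G}.
Refine {A,B,F,H} on symbol a: members go to different blocks, giving {A,F} and {B,H}.
Refine {A,F} on symbol b: members go to different blocks, giving {A} and {F}.
Split {B,H} by δ(·,b) → {B} and {H}.
Stable partition: {C} | {A} | {G} | {B} | {F} | {H} — 6 equivalence classes.
State B belongs to the block {B}, which has 1 states.

1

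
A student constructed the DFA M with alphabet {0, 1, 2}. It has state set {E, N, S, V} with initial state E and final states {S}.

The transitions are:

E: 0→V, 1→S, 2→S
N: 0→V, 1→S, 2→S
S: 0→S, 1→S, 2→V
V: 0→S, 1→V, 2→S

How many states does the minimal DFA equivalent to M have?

3

First remove the unreachable states {N}; 3 states remain.
P0 = {S} | {E,V}.
Split {E,V} by δ(·,0) → {V} and {E}.
The partition is now stable with 3 blocks: {S} | {V} | {E}.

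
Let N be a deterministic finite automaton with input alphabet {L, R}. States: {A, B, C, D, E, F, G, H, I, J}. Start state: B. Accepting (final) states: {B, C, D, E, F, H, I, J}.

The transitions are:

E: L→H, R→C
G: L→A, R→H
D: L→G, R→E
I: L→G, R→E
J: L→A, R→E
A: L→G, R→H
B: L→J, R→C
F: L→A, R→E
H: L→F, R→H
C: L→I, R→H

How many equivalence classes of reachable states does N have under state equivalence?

4

States {D} cannot be reached from the start state, so discard them.
Start with accepting vs non-accepting: {B,C,E,F,H,I,J} | {A,G}.
Split {B,C,E,F,H,I,J} by δ(·,L) → {B,C,E,H} and {F,I,J}.
Split {B,C,E,H} by δ(·,L) → {B,C,H} and {E}.
Stable partition: {B,C,H} | {A,G} | {F,I,J} | {E} — 4 equivalence classes.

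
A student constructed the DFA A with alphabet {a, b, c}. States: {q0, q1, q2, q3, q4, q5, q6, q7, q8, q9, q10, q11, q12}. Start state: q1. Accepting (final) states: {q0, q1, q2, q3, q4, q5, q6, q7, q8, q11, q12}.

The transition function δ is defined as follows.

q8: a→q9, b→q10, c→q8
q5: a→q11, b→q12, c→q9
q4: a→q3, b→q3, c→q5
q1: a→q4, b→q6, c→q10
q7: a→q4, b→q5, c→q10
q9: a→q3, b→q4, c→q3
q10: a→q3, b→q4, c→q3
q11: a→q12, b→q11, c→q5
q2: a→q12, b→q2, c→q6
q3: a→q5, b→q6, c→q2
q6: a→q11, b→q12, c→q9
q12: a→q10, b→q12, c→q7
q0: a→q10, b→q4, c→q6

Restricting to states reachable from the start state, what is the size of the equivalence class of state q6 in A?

2

Reachable states from the start: {q1,q2,q3,q4,q5,q6,q7,q9,q10,q11,q12}. Unreachable: {q0,q8} — drop them.
Start with accepting vs non-accepting: {q1,q2,q3,q4,q5,q6,q7,q11,q12} | {q9,q10}.
Refine {q1,q2,q3,q4,q5,q6,q7,q11,q12} on symbol a: members go to different blocks, giving {q1,q2,q3,q4,q5,q6,q7,q11} and {q12}.
Split {q1,q2,q3,q4,q5,q6,q7,q11} by δ(·,a) → {q1,q3,q4,q5,q6,q7} and {q2,q11}.
Refine {q1,q3,q4,q5,q6,q7} on symbol a: members go to different blocks, giving {q1,q3,q4,q7} and {q5,q6}.
Split {q1,q3,q4,q7} by δ(·,a) → {q1,q4,q7} and {q3}.
On input a, block {q1,q4,q7} splits into {q1,q7} and {q4}.
Stable partition: {q1,q7} | {q9,q10} | {q12} | {q2,q11} | {q5,q6} | {q3} | {q4} — 7 equivalence classes.
The equivalence class containing q6 is {q5,q6}, of size 2.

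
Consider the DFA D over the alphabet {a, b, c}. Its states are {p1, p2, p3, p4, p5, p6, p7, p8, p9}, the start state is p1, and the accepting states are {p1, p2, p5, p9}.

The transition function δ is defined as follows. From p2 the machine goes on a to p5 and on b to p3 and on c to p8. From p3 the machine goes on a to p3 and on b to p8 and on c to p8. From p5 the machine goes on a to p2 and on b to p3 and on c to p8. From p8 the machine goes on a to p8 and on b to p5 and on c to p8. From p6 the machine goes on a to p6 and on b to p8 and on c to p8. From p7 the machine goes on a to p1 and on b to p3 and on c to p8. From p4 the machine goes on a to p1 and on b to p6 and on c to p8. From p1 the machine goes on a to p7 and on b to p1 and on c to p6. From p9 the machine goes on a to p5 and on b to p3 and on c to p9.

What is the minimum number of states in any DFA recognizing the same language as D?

5

First remove the unreachable states {p4,p9}; 7 states remain.
Initial partition by acceptance: {p1,p2,p5} | {p3,p6,p7,p8}.
Split {p1,p2,p5} by δ(·,a) → {p2,p5} and {p1}.
Split {p3,p6,p7,p8} by δ(·,a) → {p3,p6,p8} and {p7}.
Refine {p3,p6,p8} on symbol b: members go to different blocks, giving {p3,p6} and {p8}.
The partition is now stable with 5 blocks: {p2,p5} | {p3,p6} | {p1} | {p7} | {p8}.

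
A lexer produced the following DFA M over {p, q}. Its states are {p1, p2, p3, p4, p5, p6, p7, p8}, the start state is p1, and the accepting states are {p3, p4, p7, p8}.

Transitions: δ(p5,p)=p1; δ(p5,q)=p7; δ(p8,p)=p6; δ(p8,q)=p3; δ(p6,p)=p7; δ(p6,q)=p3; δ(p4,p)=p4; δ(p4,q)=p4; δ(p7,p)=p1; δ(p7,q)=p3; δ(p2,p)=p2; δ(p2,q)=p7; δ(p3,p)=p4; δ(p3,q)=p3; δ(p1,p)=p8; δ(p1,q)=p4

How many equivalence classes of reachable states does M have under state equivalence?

First remove the unreachable states {p2,p5}; 6 states remain.
Start with accepting vs non-accepting: {p3,p4,p7,p8} | {p1,p6}.
On input p, block {p3,p4,p7,p8} splits into {p3,p4} and {p7,p8}.
Stable partition: {p3,p4} | {p1,p6} | {p7,p8} — 3 equivalence classes.

3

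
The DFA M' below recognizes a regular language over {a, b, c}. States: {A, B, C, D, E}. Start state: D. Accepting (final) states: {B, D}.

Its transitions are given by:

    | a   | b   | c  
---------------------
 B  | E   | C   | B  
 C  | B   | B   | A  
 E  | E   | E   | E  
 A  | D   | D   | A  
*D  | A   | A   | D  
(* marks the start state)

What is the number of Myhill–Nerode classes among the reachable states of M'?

2

Reachable states from the start: {A,D}. Unreachable: {B,C,E} — drop them.
Initial partition by acceptance: {D} | {A}.
The partition is now stable with 2 blocks: {D} | {A}.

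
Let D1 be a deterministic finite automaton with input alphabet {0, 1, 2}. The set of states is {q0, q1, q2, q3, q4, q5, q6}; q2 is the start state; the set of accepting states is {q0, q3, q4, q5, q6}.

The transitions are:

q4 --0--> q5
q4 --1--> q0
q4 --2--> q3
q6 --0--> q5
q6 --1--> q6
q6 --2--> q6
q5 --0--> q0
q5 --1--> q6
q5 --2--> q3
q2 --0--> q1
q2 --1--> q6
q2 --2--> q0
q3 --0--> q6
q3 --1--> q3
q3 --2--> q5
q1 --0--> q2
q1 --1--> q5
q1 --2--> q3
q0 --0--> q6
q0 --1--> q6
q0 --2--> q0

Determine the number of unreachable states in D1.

1

No path from q2 leads to q4; the other 6 states are all reachable.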